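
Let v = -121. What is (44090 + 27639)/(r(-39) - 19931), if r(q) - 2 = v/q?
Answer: -2797431/777110 ≈ -3.5998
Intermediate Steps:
r(q) = 2 - 121/q
(44090 + 27639)/(r(-39) - 19931) = (44090 + 27639)/((2 - 121/(-39)) - 19931) = 71729/((2 - 121*(-1/39)) - 19931) = 71729/((2 + 121/39) - 19931) = 71729/(199/39 - 19931) = 71729/(-777110/39) = 71729*(-39/777110) = -2797431/777110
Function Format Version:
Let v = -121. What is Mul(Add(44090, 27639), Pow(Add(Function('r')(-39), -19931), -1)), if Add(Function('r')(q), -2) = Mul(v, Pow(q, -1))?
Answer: Rational(-2797431, 777110) ≈ -3.5998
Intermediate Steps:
Function('r')(q) = Add(2, Mul(-121, Pow(q, -1)))
Mul(Add(44090, 27639), Pow(Add(Function('r')(-39), -19931), -1)) = Mul(Add(44090, 27639), Pow(Add(Add(2, Mul(-121, Pow(-39, -1))), -19931), -1)) = Mul(71729, Pow(Add(Add(2, Mul(-121, Rational(-1, 39))), -19931), -1)) = Mul(71729, Pow(Add(Add(2, Rational(121, 39)), -19931), -1)) = Mul(71729, Pow(Add(Rational(199, 39), -19931), -1)) = Mul(71729, Pow(Rational(-777110, 39), -1)) = Mul(71729, Rational(-39, 777110)) = Rational(-2797431, 777110)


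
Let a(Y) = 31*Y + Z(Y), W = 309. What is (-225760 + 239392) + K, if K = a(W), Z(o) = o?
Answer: 23520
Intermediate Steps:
a(Y) = 32*Y (a(Y) = 31*Y + Y = 32*Y)
K = 9888 (K = 32*309 = 9888)
(-225760 + 239392) + K = (-225760 + 239392) + 9888 = 13632 + 9888 = 23520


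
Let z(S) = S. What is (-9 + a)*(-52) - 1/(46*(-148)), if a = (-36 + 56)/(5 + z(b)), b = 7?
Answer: 7788355/20424 ≈ 381.33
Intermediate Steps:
a = 5/3 (a = (-36 + 56)/(5 + 7) = 20/12 = 20*(1/12) = 5/3 ≈ 1.6667)
(-9 + a)*(-52) - 1/(46*(-148)) = (-9 + 5/3)*(-52) - 1/(46*(-148)) = -22/3*(-52) - 1/(-6808) = 1144/3 - 1*(-1/6808) = 1144/3 + 1/6808 = 7788355/20424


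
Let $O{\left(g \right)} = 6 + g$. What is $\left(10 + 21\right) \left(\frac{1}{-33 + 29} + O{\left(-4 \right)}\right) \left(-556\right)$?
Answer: $-30163$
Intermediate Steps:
$\left(10 + 21\right) \left(\frac{1}{-33 + 29} + O{\left(-4 \right)}\right) \left(-556\right) = \left(10 + 21\right) \left(\frac{1}{-33 + 29} + \left(6 - 4\right)\right) \left(-556\right) = 31 \left(\frac{1}{-4} + 2\right) \left(-556\right) = 31 \left(- \frac{1}{4} + 2\right) \left(-556\right) = 31 \cdot \frac{7}{4} \left(-556\right) = \frac{217}{4} \left(-556\right) = -30163$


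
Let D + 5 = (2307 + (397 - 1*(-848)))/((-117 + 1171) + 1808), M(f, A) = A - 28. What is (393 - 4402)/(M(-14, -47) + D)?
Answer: 1912293/37568 ≈ 50.902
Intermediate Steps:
M(f, A) = -28 + A
D = -1793/477 (D = -5 + (2307 + (397 - 1*(-848)))/((-117 + 1171) + 1808) = -5 + (2307 + (397 + 848))/(1054 + 1808) = -5 + (2307 + 1245)/2862 = -5 + 3552*(1/2862) = -5 + 592/477 = -1793/477 ≈ -3.7589)
(393 - 4402)/(M(-14, -47) + D) = (393 - 4402)/((-28 - 47) - 1793/477) = -4009/(-75 - 1793/477) = -4009/(-37568/477) = -4009*(-477/37568) = 1912293/37568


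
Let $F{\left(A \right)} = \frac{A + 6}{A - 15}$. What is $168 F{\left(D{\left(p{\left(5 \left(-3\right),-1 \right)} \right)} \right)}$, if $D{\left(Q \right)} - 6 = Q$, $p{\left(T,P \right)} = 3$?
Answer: $-420$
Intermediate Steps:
$D{\left(Q \right)} = 6 + Q$
$F{\left(A \right)} = \frac{6 + A}{-15 + A}$
$168 F{\left(D{\left(p{\left(5 \left(-3\right),-1 \right)} \right)} \right)} = 168 \frac{6 + \left(6 + 3\right)}{-15 + \left(6 + 3\right)} = 168 \frac{6 + 9}{-15 + 9} = 168 \frac{1}{-6} \cdot 15 = 168 \left(\left(- \frac{1}{6}\right) 15\right) = 168 \left(- \frac{5}{2}\right) = -420$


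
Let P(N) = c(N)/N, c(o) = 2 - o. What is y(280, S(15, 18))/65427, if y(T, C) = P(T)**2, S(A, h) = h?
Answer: 19321/1282369200 ≈ 1.5067e-5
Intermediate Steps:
P(N) = (2 - N)/N
y(T, C) = (2 - T)**2/T**2 (y(T, C) = ((2 - T)/T)**2 = (2 - T)**2/T**2)
y(280, S(15, 18))/65427 = ((-2 + 280)**2/280**2)/65427 = ((1/78400)*278**2)*(1/65427) = ((1/78400)*77284)*(1/65427) = (19321/19600)*(1/65427) = 19321/1282369200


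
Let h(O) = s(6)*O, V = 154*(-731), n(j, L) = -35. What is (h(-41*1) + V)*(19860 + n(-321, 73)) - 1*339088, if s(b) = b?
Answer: -2236995588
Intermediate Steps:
V = -112574
h(O) = 6*O
(h(-41*1) + V)*(19860 + n(-321, 73)) - 1*339088 = (6*(-41*1) - 112574)*(19860 - 35) - 1*339088 = (6*(-41) - 112574)*19825 - 339088 = (-246 - 112574)*19825 - 339088 = -112820*19825 - 339088 = -2236656500 - 339088 = -2236995588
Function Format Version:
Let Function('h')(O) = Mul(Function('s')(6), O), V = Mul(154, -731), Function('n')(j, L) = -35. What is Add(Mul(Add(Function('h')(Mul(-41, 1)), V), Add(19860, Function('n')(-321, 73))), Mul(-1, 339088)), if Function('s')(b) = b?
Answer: -2236995588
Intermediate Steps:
V = -112574
Function('h')(O) = Mul(6, O)
Add(Mul(Add(Function('h')(Mul(-41, 1)), V), Add(19860, Function('n')(-321, 73))), Mul(-1, 339088)) = Add(Mul(Add(Mul(6, Mul(-41, 1)), -112574), Add(19860, -35)), Mul(-1, 339088)) = Add(Mul(Add(Mul(6, -41), -112574), 19825), -339088) = Add(Mul(Add(-246, -112574), 19825), -339088) = Add(Mul(-112820, 19825), -339088) = Add(-2236656500, -339088) = -2236995588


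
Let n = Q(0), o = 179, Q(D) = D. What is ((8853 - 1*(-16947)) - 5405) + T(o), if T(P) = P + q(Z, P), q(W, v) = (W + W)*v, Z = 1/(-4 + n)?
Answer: 40969/2 ≈ 20485.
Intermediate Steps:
n = 0
Z = -¼ (Z = 1/(-4 + 0) = 1/(-4) = -¼ ≈ -0.25000)
q(W, v) = 2*W*v (q(W, v) = (2*W)*v = 2*W*v)
T(P) = P/2 (T(P) = P + 2*(-¼)*P = P - P/2 = P/2)
((8853 - 1*(-16947)) - 5405) + T(o) = ((8853 - 1*(-16947)) - 5405) + (½)*179 = ((8853 + 16947) - 5405) + 179/2 = (25800 - 5405) + 179/2 = 20395 + 179/2 = 40969/2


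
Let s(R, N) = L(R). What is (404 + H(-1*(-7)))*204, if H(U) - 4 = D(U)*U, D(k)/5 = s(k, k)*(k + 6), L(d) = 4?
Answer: 454512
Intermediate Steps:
s(R, N) = 4
D(k) = 120 + 20*k (D(k) = 5*(4*(k + 6)) = 5*(4*(6 + k)) = 5*(24 + 4*k) = 120 + 20*k)
H(U) = 4 + U*(120 + 20*U) (H(U) = 4 + (120 + 20*U)*U = 4 + U*(120 + 20*U))
(404 + H(-1*(-7)))*204 = (404 + (4 + 20*(-1*(-7))*(6 - 1*(-7))))*204 = (404 + (4 + 20*7*(6 + 7)))*204 = (404 + (4 + 20*7*13))*204 = (404 + (4 + 1820))*204 = (404 + 1824)*204 = 2228*204 = 454512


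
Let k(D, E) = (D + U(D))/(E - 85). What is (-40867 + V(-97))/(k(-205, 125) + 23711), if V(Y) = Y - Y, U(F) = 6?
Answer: -1634680/948241 ≈ -1.7239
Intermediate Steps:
V(Y) = 0
k(D, E) = (6 + D)/(-85 + E) (k(D, E) = (D + 6)/(E - 85) = (6 + D)/(-85 + E))
(-40867 + V(-97))/(k(-205, 125) + 23711) = (-40867 + 0)/((6 - 205)/(-85 + 125) + 23711) = -40867/(-199/40 + 23711) = -40867/948241/40 = -40867*40/948241 = -1634680/948241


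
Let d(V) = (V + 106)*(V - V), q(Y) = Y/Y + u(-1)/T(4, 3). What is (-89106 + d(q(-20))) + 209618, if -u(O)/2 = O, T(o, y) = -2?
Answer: 120512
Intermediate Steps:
u(O) = -2*O
q(Y) = 0 (q(Y) = Y/Y - 2*(-1)/(-2) = 1 + 2*(-½) = 1 - 1 = 0)
d(V) = 0 (d(V) = (106 + V)*0 = 0)
(-89106 + d(q(-20))) + 209618 = (-89106 + 0) + 209618 = -89106 + 209618 = 120512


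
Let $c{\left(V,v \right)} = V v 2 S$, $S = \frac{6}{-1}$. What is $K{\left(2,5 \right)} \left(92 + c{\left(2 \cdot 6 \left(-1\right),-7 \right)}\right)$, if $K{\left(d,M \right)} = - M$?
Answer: $4580$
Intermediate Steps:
$S = -6$ ($S = 6 \left(-1\right) = -6$)
$c{\left(V,v \right)} = - 12 V v$ ($c{\left(V,v \right)} = V v 2 \left(-6\right) = 2 V v \left(-6\right) = - 12 V v$)
$K{\left(2,5 \right)} \left(92 + c{\left(2 \cdot 6 \left(-1\right),-7 \right)}\right) = \left(-1\right) 5 \left(92 - 12 \cdot 2 \cdot 6 \left(-1\right) \left(-7\right)\right) = - 5 \left(92 - 12 \cdot 12 \left(-1\right) \left(-7\right)\right) = - 5 \left(92 - \left(-144\right) \left(-7\right)\right) = - 5 \left(92 - 1008\right) = \left(-5\right) \left(-916\right) = 4580$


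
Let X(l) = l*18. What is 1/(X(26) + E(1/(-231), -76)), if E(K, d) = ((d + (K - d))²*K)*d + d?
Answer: 12326391/4831945348 ≈ 0.0025510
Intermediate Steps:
X(l) = 18*l
E(K, d) = d + d*K³ (E(K, d) = (K²*K)*d + d = K³*d + d = d*K³ + d = d + d*K³)
1/(X(26) + E(1/(-231), -76)) = 1/(18*26 - 76*(1 + (1/(-231))³)) = 1/(468 - 76*(1 + (-1/231)³)) = 1/(468 - 76*(1 - 1/12326391)) = 1/(468 - 76*12326390/12326391) = 1/(468 - 936805640/12326391) = 1/(4831945348/12326391) = 12326391/4831945348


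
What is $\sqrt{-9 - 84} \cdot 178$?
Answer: $178 i \sqrt{93} \approx 1716.6 i$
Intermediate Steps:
$\sqrt{-9 - 84} \cdot 178 = \sqrt{-93} \cdot 178 = i \sqrt{93} \cdot 178 = 178 i \sqrt{93}$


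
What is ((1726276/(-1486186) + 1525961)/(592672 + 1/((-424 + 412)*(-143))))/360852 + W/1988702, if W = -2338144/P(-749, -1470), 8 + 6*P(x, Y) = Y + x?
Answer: 722936452659986296510613/227714346543776224848786083 ≈ 0.0031748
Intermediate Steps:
P(x, Y) = -4/3 + Y/6 + x/6 (P(x, Y) = -4/3 + (Y + x)/6 = -4/3 + (Y/6 + x/6) = -4/3 + Y/6 + x/6)
W = 14028864/2227 (W = -2338144/(-4/3 + (⅙)*(-1470) + (⅙)*(-749)) = -2338144/(-4/3 - 245 - 749/6) = -2338144/(-2227/6) = -2338144*(-6/2227) = 14028864/2227 ≈ 6299.4)
((1726276/(-1486186) + 1525961)/(592672 + 1/((-424 + 412)*(-143))))/360852 + W/1988702 = ((1726276/(-1486186) + 1525961)/(592672 + 1/((-424 + 412)*(-143))))/360852 + (14028864/2227)/1988702 = ((1726276*(-1/1486186) + 1525961)/(592672 + 1/(-12*(-143))))*(1/360852) + (14028864/2227)*(1/1988702) = ((-863138/743093 + 1525961)/(592672 + 1/1716))*(1/360852) + 7014432/2214419677 = (1133930074235/(743093*(592672 + 1/1716)))*(1/360852) + 7014432/2214419677 = (1133930074235/(743093*(1017025153/1716)))*(1/360852) + 7014432/2214419677 = ((1133930074235/743093)*(1716/1017025153))*(1/360852) + 7014432/2214419677 = (149678769799020/58134174770633)*(1/360852) + 7014432/2214419677 = 12473230816585/1748152769527704943 + 7014432/2214419677 = 722936452659986296510613/227714346543776224848786083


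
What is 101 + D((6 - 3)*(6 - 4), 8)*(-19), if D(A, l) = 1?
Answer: 82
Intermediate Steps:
101 + D((6 - 3)*(6 - 4), 8)*(-19) = 101 + 1*(-19) = 101 - 19 = 82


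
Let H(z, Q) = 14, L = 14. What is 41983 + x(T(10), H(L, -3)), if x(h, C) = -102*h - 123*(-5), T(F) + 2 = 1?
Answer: 42700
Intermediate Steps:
T(F) = -1 (T(F) = -2 + 1 = -1)
x(h, C) = 615 - 102*h (x(h, C) = -102*h + 615 = 615 - 102*h)
41983 + x(T(10), H(L, -3)) = 41983 + (615 - 102*(-1)) = 41983 + (615 + 102) = 41983 + 717 = 42700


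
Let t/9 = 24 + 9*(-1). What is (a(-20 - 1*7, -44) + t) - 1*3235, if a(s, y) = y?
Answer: -3144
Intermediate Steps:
t = 135 (t = 9*(24 + 9*(-1)) = 9*(24 - 9) = 9*15 = 135)
(a(-20 - 1*7, -44) + t) - 1*3235 = (-44 + 135) - 1*3235 = 91 - 3235 = -3144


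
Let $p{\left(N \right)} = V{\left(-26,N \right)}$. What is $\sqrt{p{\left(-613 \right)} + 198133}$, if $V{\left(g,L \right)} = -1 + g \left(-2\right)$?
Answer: $2 \sqrt{49546} \approx 445.18$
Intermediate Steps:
$V{\left(g,L \right)} = -1 - 2 g$
$p{\left(N \right)} = 51$ ($p{\left(N \right)} = -1 - -52 = -1 + 52 = 51$)
$\sqrt{p{\left(-613 \right)} + 198133} = \sqrt{51 + 198133} = \sqrt{198184} = 2 \sqrt{49546}$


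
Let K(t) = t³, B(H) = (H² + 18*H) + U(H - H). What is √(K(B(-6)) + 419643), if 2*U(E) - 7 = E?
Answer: 17*√5438/4 ≈ 313.41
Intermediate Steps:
U(E) = 7/2 + E/2
B(H) = 7/2 + H² + 18*H (B(H) = (H² + 18*H) + (7/2 + (H - H)/2) = (H² + 18*H) + (7/2 + (½)*0) = (H² + 18*H) + (7/2 + 0) = (H² + 18*H) + 7/2 = 7/2 + H² + 18*H)
√(K(B(-6)) + 419643) = √((7/2 + (-6)² + 18*(-6))³ + 419643) = √((7/2 + 36 - 108)³ + 419643) = √((-137/2)³ + 419643) = √(-2571353/8 + 419643) = √(785791/8) = 17*√5438/4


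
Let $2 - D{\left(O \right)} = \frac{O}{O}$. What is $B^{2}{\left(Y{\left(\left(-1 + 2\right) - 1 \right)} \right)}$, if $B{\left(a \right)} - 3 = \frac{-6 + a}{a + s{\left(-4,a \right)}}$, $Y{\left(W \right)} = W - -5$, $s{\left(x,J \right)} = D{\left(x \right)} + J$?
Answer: $\frac{1024}{121} \approx 8.4628$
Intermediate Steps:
$D{\left(O \right)} = 1$ ($D{\left(O \right)} = 2 - \frac{O}{O} = 2 - 1 = 1$)
$s{\left(x,J \right)} = 1 + J$
$Y{\left(W \right)} = 5 + W$ ($Y{\left(W \right)} = W + 5 = 5 + W$)
$B{\left(a \right)} = 3 + \frac{-6 + a}{1 + 2 a}$ ($B{\left(a \right)} = 3 + \frac{-6 + a}{a + \left(1 + a\right)} = 3 + \frac{-6 + a}{1 + 2 a}$)
$B^{2}{\left(Y{\left(\left(-1 + 2\right) - 1 \right)} \right)} = \left(\frac{-3 + 7 \left(5 + \left(\left(-1 + 2\right) - 1\right)\right)}{1 + 2 \left(5 + \left(\left(-1 + 2\right) - 1\right)\right)}\right)^{2} = \left(\frac{-3 + 7 \left(5 + \left(1 - 1\right)\right)}{1 + 2 \left(5 + \left(1 - 1\right)\right)}\right)^{2} = \left(\frac{-3 + 7 \left(5 + 0\right)}{1 + 2 \left(5 + 0\right)}\right)^{2} = \left(\frac{-3 + 7 \cdot 5}{1 + 2 \cdot 5}\right)^{2} = \left(\frac{-3 + 35}{1 + 10}\right)^{2} = \left(\frac{1}{11} \cdot 32\right)^{2} = \left(\frac{32}{11}\right)^{2} = \frac{1024}{121}$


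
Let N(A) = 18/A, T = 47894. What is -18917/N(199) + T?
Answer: -2902391/18 ≈ -1.6124e+5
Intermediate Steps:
-18917/N(199) + T = -18917/(18/199) + 47894 = -18917/(18*(1/199)) + 47894 = -18917/18/199 + 47894 = -18917*199/18 + 47894 = -3764483/18 + 47894 = -2902391/18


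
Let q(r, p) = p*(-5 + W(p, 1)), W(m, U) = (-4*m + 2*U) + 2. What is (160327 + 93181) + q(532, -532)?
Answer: -878056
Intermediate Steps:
W(m, U) = 2 - 4*m + 2*U
q(r, p) = p*(-1 - 4*p) (q(r, p) = p*(-5 + (2 - 4*p + 2*1)) = p*(-5 + (2 - 4*p + 2)) = p*(-5 + (4 - 4*p)) = p*(-1 - 4*p))
(160327 + 93181) + q(532, -532) = (160327 + 93181) - 1*(-532)*(1 + 4*(-532)) = 253508 - 1*(-532)*(1 - 2128) = 253508 - 1*(-532)*(-2127) = 253508 - 1131564 = -878056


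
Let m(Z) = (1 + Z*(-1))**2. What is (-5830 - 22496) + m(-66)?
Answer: -23837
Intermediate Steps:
m(Z) = (1 - Z)**2
(-5830 - 22496) + m(-66) = (-5830 - 22496) + (-1 - 66)**2 = -28326 + (-67)**2 = -28326 + 4489 = -23837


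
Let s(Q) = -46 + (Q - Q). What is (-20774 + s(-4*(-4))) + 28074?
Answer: 7254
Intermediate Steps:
s(Q) = -46 (s(Q) = -46 + 0 = -46)
(-20774 + s(-4*(-4))) + 28074 = (-20774 - 46) + 28074 = -20820 + 28074 = 7254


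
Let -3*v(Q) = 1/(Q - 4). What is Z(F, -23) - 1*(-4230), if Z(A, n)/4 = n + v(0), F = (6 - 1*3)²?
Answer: 12415/3 ≈ 4138.3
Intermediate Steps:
v(Q) = -1/(3*(-4 + Q)) (v(Q) = -1/(3*(Q - 4)) = -1/(3*(-4 + Q)))
F = 9 (F = (6 - 3)² = 3² = 9)
Z(A, n) = ⅓ + 4*n (Z(A, n) = 4*(n - 1/(-12 + 3*0)) = 4*(n - 1/(-12 + 0)) = 4*(n - 1/(-12)) = 4*(n - 1*(-1/12)) = 4*(n + 1/12) = 4*(1/12 + n) = ⅓ + 4*n)
Z(F, -23) - 1*(-4230) = (⅓ + 4*(-23)) - 1*(-4230) = (⅓ - 92) + 4230 = -275/3 + 4230 = 12415/3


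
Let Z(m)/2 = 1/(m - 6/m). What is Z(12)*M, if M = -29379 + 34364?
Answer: 19940/23 ≈ 866.96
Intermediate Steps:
M = 4985
Z(m) = 2/(m - 6/m)
Z(12)*M = (2*12/(-6 + 12²))*4985 = (2*12/(-6 + 144))*4985 = (2*12/138)*4985 = (2*12*(1/138))*4985 = (4/23)*4985 = 19940/23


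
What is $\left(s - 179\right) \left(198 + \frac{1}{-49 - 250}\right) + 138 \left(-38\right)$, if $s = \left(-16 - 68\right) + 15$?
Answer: $- \frac{16249804}{299} \approx -54347.0$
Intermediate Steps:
$s = -69$ ($s = -84 + 15 = -69$)
$\left(s - 179\right) \left(198 + \frac{1}{-49 - 250}\right) + 138 \left(-38\right) = \left(-69 - 179\right) \left(198 + \frac{1}{-49 - 250}\right) + 138 \left(-38\right) = - 248 \left(198 + \frac{1}{-299}\right) - 5244 = - 248 \left(198 - \frac{1}{299}\right) - 5244 = \left(-248\right) \frac{59201}{299} - 5244 = - \frac{14681848}{299} - 5244 = - \frac{16249804}{299}$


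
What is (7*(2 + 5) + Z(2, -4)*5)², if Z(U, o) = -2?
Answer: 1521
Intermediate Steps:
(7*(2 + 5) + Z(2, -4)*5)² = (7*(2 + 5) - 2*5)² = (7*7 - 10)² = (49 - 10)² = 39² = 1521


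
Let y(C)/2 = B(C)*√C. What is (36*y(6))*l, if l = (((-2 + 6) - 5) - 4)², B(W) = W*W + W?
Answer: 75600*√6 ≈ 1.8518e+5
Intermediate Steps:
B(W) = W + W² (B(W) = W² + W = W + W²)
l = 25 (l = ((4 - 5) - 4)² = (-1 - 4)² = (-5)² = 25)
y(C) = 2*C^(3/2)*(1 + C) (y(C) = 2*((C*(1 + C))*√C) = 2*(C^(3/2)*(1 + C)) = 2*C^(3/2)*(1 + C))
(36*y(6))*l = (36*(2*6^(3/2)*(1 + 6)))*25 = (36*(2*(6*√6)*7))*25 = (36*(84*√6))*25 = (3024*√6)*25 = 75600*√6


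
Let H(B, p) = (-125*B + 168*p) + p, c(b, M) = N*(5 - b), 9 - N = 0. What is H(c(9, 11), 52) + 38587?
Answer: 51875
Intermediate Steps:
N = 9 (N = 9 - 1*0 = 9 + 0 = 9)
c(b, M) = 45 - 9*b (c(b, M) = 9*(5 - b) = 45 - 9*b)
H(B, p) = -125*B + 169*p
H(c(9, 11), 52) + 38587 = (-125*(45 - 9*9) + 169*52) + 38587 = (-125*(45 - 81) + 8788) + 38587 = (-125*(-36) + 8788) + 38587 = (4500 + 8788) + 38587 = 13288 + 38587 = 51875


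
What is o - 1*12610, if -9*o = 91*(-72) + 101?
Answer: -107039/9 ≈ -11893.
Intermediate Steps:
o = 6451/9 (o = -(91*(-72) + 101)/9 = -(-6552 + 101)/9 = -1/9*(-6451) = 6451/9 ≈ 716.78)
o - 1*12610 = 6451/9 - 1*12610 = 6451/9 - 12610 = -107039/9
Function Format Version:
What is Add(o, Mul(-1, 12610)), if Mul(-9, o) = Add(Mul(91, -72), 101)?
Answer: Rational(-107039, 9) ≈ -11893.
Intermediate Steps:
o = Rational(6451, 9) (o = Mul(Rational(-1, 9), Add(Mul(91, -72), 101)) = Mul(Rational(-1, 9), Add(-6552, 101)) = Mul(Rational(-1, 9), -6451) = Rational(6451, 9) ≈ 716.78)
Add(o, Mul(-1, 12610)) = Add(Rational(6451, 9), Mul(-1, 12610)) = Add(Rational(6451, 9), -12610) = Rational(-107039, 9)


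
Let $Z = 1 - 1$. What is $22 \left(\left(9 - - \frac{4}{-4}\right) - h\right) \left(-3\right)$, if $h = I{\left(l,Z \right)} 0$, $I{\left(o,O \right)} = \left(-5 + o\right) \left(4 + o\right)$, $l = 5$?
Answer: $-528$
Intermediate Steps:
$Z = 0$
$h = 0$ ($h = \left(-20 + 5^{2} - 5\right) 0 = \left(-20 + 25 - 5\right) 0 = 0 \cdot 0 = 0$)
$22 \left(\left(9 - - \frac{4}{-4}\right) - h\right) \left(-3\right) = 22 \left(\left(9 - - \frac{4}{-4}\right) - 0\right) \left(-3\right) = 22 \left(\left(9 - \left(-4\right) \left(- \frac{1}{4}\right)\right) + 0\right) \left(-3\right) = 22 \left(\left(9 - 1\right) + 0\right) \left(-3\right) = 22 \left(8 + 0\right) \left(-3\right) = 22 \cdot 8 \left(-3\right) = 176 \left(-3\right) = -528$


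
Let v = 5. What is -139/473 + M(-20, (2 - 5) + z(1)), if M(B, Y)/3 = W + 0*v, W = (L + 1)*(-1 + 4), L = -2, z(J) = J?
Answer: -4396/473 ≈ -9.2939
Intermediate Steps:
W = -3 (W = (-2 + 1)*(-1 + 4) = -1*3 = -3)
M(B, Y) = -9 (M(B, Y) = 3*(-3 + 0*5) = 3*(-3 + 0) = 3*(-3) = -9)
-139/473 + M(-20, (2 - 5) + z(1)) = -139/473 - 9 = -4396/473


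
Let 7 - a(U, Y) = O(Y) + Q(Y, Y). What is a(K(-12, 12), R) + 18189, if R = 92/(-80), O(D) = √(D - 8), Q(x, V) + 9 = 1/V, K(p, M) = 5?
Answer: 418735/23 - I*√915/10 ≈ 18206.0 - 3.0249*I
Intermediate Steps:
Q(x, V) = -9 + 1/V
O(D) = √(-8 + D)
R = -23/20 (R = 92*(-1/80) = -23/20 ≈ -1.1500)
a(U, Y) = 16 - 1/Y - √(-8 + Y) (a(U, Y) = 7 - (√(-8 + Y) + (-9 + 1/Y)) = 7 - (-9 + 1/Y + √(-8 + Y)) = 7 + (9 - 1/Y - √(-8 + Y)) = 16 - 1/Y - √(-8 + Y))
a(K(-12, 12), R) + 18189 = (16 - 1/(-23/20) - √(-8 - 23/20)) + 18189 = (16 - 1*(-20/23) - √(-183/20)) + 18189 = (16 + 20/23 - I*√915/10) + 18189 = (388/23 - I*√915/10) + 18189 = 418735/23 - I*√915/10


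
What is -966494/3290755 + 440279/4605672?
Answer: -3002504033323/15156138162360 ≈ -0.19810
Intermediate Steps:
-966494/3290755 + 440279/4605672 = -3002504033323/15156138162360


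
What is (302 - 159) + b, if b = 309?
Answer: 452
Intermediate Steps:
(302 - 159) + b = (302 - 159) + 309 = 143 + 309 = 452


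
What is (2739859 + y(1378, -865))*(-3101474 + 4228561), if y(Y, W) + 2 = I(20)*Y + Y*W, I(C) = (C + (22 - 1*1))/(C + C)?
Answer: 34923905384043/20 ≈ 1.7462e+12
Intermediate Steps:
I(C) = (21 + C)/(2*C) (I(C) = (C + (22 - 1))/((2*C)) = (C + 21)*(1/(2*C)) = (21 + C)*(1/(2*C)) = (21 + C)/(2*C))
y(Y, W) = -2 + 41*Y/40 + W*Y (y(Y, W) = -2 + (((1/2)*(21 + 20)/20)*Y + Y*W) = -2 + (((1/2)*(1/20)*41)*Y + W*Y) = -2 + (41*Y/40 + W*Y) = -2 + 41*Y/40 + W*Y)
(2739859 + y(1378, -865))*(-3101474 + 4228561) = (2739859 + (-2 + (41/40)*1378 - 865*1378))*(-3101474 + 4228561) = (2739859 + (-2 + 28249/20 - 1191970))*1127087 = (2739859 - 23811191/20)*1127087 = (30985989/20)*1127087 = 34923905384043/20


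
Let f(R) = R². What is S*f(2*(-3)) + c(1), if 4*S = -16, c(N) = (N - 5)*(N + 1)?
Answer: -152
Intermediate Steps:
c(N) = (1 + N)*(-5 + N) (c(N) = (-5 + N)*(1 + N) = (1 + N)*(-5 + N))
S = -4 (S = (¼)*(-16) = -4)
S*f(2*(-3)) + c(1) = -4*(2*(-3))² + (-5 + 1² - 4*1) = -4*(-6)² + (-5 + 1 - 4) = -4*36 - 8 = -144 - 8 = -152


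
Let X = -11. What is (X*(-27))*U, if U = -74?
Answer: -21978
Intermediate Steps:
(X*(-27))*U = -11*(-27)*(-74) = 297*(-74) = -21978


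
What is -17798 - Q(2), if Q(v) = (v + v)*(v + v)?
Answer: -17814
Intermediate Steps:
Q(v) = 4*v² (Q(v) = (2*v)*(2*v) = 4*v²)
-17798 - Q(2) = -17798 - 4*2² = -17798 - 4*4 = -17798 - 1*16 = -17798 - 16 = -17814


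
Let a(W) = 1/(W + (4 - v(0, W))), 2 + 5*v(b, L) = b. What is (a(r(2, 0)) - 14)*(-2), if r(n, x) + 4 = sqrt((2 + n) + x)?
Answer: 163/6 ≈ 27.167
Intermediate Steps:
v(b, L) = -2/5 + b/5
r(n, x) = -4 + sqrt(2 + n + x) (r(n, x) = -4 + sqrt((2 + n) + x) = -4 + sqrt(2 + n + x))
a(W) = 1/(22/5 + W) (a(W) = 1/(W + (4 - (-2/5 + (1/5)*0))) = 1/(W + (4 - (-2/5 + 0))) = 1/(W + (4 - 1*(-2/5))) = 1/(W + (4 + 2/5)) = 1/(W + 22/5) = 1/(22/5 + W))
(a(r(2, 0)) - 14)*(-2) = (5/(22 + 5*(-4 + sqrt(2 + 2 + 0))) - 14)*(-2) = (5/(22 + 5*(-4 + sqrt(4))) - 14)*(-2) = (5/(22 + 5*(-4 + 2)) - 14)*(-2) = (5/(22 + 5*(-2)) - 14)*(-2) = (5/(22 - 10) - 14)*(-2) = (5/12 - 14)*(-2) = -163/12*(-2) = 163/6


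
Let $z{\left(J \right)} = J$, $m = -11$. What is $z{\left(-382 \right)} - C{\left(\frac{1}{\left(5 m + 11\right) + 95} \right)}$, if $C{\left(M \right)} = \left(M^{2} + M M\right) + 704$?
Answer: $- \frac{2824688}{2601} \approx -1086.0$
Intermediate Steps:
$C{\left(M \right)} = 704 + 2 M^{2}$ ($C{\left(M \right)} = \left(M^{2} + M^{2}\right) + 704 = 2 M^{2} + 704 = 704 + 2 M^{2}$)
$z{\left(-382 \right)} - C{\left(\frac{1}{\left(5 m + 11\right) + 95} \right)} = -382 - \left(704 + 2 \left(\frac{1}{\left(5 \left(-11\right) + 11\right) + 95}\right)^{2}\right) = -382 - \left(704 + 2 \left(\frac{1}{\left(-55 + 11\right) + 95}\right)^{2}\right) = -382 - \left(704 + 2 \left(\frac{1}{-44 + 95}\right)^{2}\right) = -382 - \left(704 + 2 \left(\frac{1}{51}\right)^{2}\right) = -382 - \left(704 + \frac{2}{2601}\right) = -382 - \frac{1831106}{2601} = - \frac{2824688}{2601}$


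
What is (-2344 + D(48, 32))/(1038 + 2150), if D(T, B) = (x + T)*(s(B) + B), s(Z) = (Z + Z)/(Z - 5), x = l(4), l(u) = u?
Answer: -3758/21519 ≈ -0.17464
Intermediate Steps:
x = 4
s(Z) = 2*Z/(-5 + Z) (s(Z) = (2*Z)/(-5 + Z) = 2*Z/(-5 + Z))
D(T, B) = (4 + T)*(B + 2*B/(-5 + B)) (D(T, B) = (4 + T)*(2*B/(-5 + B) + B) = (4 + T)*(B + 2*B/(-5 + B)))
(-2344 + D(48, 32))/(1038 + 2150) = (-2344 + 32*(8 + 2*48 + (-5 + 32)*(4 + 48))/(-5 + 32))/(1038 + 2150) = (-2344 + 32*(8 + 96 + 27*52)/27)/3188 = (-2344 + 32*(1/27)*(8 + 96 + 1404))*(1/3188) = (-2344 + 32*(1/27)*1508)*(1/3188) = (-2344 + 48256/27)*(1/3188) = -15032/27*1/3188 = -3758/21519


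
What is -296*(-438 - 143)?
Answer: 171976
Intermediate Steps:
-296*(-438 - 143) = -296*(-581) = 171976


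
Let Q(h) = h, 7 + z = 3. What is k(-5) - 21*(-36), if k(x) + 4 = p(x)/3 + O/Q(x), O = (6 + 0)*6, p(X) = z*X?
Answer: 11272/15 ≈ 751.47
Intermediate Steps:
z = -4 (z = -7 + 3 = -4)
p(X) = -4*X
O = 36 (O = 6*6 = 36)
k(x) = -4 + 36/x - 4*x/3 (k(x) = -4 + (-4*x/3 + 36/x) = -4 + (36/x - 4*x/3) = -4 + 36/x - 4*x/3)
k(-5) - 21*(-36) = (-4 + 36/(-5) - 4/3*(-5)) - 21*(-36) = (-4 + 36*(-⅕) + 20/3) + 756 = (-4 - 36/5 + 20/3) + 756 = -68/15 + 756 = 11272/15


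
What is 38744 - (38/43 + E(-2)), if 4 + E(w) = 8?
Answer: 1665782/43 ≈ 38739.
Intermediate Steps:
E(w) = 4 (E(w) = -4 + 8 = 4)
38744 - (38/43 + E(-2)) = 38744 - (38/43 + 4) = 38744 - 1*210/43 = 38744 - 210/43 = 1665782/43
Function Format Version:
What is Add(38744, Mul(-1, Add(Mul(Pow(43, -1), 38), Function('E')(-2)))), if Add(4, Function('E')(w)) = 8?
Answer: Rational(1665782, 43) ≈ 38739.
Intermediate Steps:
Function('E')(w) = 4 (Function('E')(w) = Add(-4, 8) = 4)
Add(38744, Mul(-1, Add(Mul(Pow(43, -1), 38), Function('E')(-2)))) = Add(38744, Mul(-1, Add(Mul(Pow(43, -1), 38), 4))) = Add(38744, Mul(-1, Add(Mul(Rational(1, 43), 38), 4))) = Add(38744, Mul(-1, Add(Rational(38, 43), 4))) = Add(38744, Mul(-1, Rational(210, 43))) = Add(38744, Rational(-210, 43)) = Rational(1665782, 43)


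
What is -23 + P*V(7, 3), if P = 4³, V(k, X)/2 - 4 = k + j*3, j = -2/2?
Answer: 1001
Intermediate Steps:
j = -1 (j = -2*½ = -1)
V(k, X) = 2 + 2*k (V(k, X) = 8 + 2*(k - 1*3) = 8 + 2*(k - 3) = 8 + 2*(-3 + k) = 8 + (-6 + 2*k) = 2 + 2*k)
P = 64
-23 + P*V(7, 3) = -23 + 64*(2 + 2*7) = -23 + 64*(2 + 14) = -23 + 64*16 = -23 + 1024 = 1001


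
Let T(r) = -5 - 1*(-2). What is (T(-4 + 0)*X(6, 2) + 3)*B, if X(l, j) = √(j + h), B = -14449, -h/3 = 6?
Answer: -43347 + 173388*I ≈ -43347.0 + 1.7339e+5*I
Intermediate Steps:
h = -18 (h = -3*6 = -18)
T(r) = -3 (T(r) = -5 + 2 = -3)
X(l, j) = √(-18 + j) (X(l, j) = √(j - 18) = √(-18 + j))
(T(-4 + 0)*X(6, 2) + 3)*B = (-3*√(-18 + 2) + 3)*(-14449) = (-12*I + 3)*(-14449) = (3 - 12*I)*(-14449) = -43347 + 173388*I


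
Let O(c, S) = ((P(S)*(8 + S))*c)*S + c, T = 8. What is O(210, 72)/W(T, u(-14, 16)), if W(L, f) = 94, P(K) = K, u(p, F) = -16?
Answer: 43545705/47 ≈ 9.2650e+5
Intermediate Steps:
O(c, S) = c + c*S²*(8 + S) (O(c, S) = ((S*(8 + S))*c)*S + c = (S*c*(8 + S))*S + c = c*S²*(8 + S) + c = c + c*S²*(8 + S))
O(210, 72)/W(T, u(-14, 16)) = (210*(1 + 72³ + 8*72²))/94 = (210*(1 + 373248 + 8*5184))*(1/94) = (210*(1 + 373248 + 41472))*(1/94) = (210*414721)*(1/94) = 87091410*(1/94) = 43545705/47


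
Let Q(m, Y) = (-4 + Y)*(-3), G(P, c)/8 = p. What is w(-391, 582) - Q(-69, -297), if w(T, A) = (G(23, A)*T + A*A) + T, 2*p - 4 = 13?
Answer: 310842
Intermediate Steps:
p = 17/2 (p = 2 + (½)*13 = 2 + 13/2 = 17/2 ≈ 8.5000)
G(P, c) = 68 (G(P, c) = 8*(17/2) = 68)
w(T, A) = A² + 69*T (w(T, A) = (68*T + A*A) + T = (68*T + A²) + T = (A² + 68*T) + T = A² + 69*T)
Q(m, Y) = 12 - 3*Y
w(-391, 582) - Q(-69, -297) = (582² + 69*(-391)) - (12 - 3*(-297)) = (338724 - 26979) - (12 + 891) = 311745 - 1*903 = 311745 - 903 = 310842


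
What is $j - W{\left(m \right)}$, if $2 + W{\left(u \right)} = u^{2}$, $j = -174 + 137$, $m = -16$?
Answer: $-291$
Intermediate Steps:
$j = -37$
$W{\left(u \right)} = -2 + u^{2}$
$j - W{\left(m \right)} = -37 - \left(-2 + \left(-16\right)^{2}\right) = -37 - \left(-2 + 256\right) = -37 - 254 = -291$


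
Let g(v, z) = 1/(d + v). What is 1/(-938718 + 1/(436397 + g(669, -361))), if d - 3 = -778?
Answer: -46258081/43423293280052 ≈ -1.0653e-6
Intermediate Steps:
d = -775 (d = 3 - 778 = -775)
g(v, z) = 1/(-775 + v)
1/(-938718 + 1/(436397 + g(669, -361))) = 1/(-938718 + 1/(436397 + 1/(-775 + 669))) = 1/(-938718 + 1/(436397 + 1/(-106))) = 1/(-938718 + 1/(436397 - 1/106)) = 1/(-938718 + 1/(46258081/106)) = 1/(-938718 + 106/46258081) = 1/(-43423293280052/46258081) = -46258081/43423293280052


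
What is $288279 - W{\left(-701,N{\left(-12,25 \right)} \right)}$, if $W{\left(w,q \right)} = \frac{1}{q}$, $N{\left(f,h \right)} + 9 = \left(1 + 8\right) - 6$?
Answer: $\frac{1729675}{6} \approx 2.8828 \cdot 10^{5}$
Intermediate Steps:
$N{\left(f,h \right)} = -6$ ($N{\left(f,h \right)} = -9 + \left(\left(1 + 8\right) - 6\right) = -9 + \left(9 - 6\right) = -9 + 3 = -6$)
$288279 - W{\left(-701,N{\left(-12,25 \right)} \right)} = 288279 - \frac{1}{-6} = 288279 - - \frac{1}{6} = 288279 + \frac{1}{6} = \frac{1729675}{6}$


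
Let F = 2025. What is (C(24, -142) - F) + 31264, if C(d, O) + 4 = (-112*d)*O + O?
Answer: 410789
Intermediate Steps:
C(d, O) = -4 + O - 112*O*d (C(d, O) = -4 + ((-112*d)*O + O) = -4 + (-112*O*d + O) = -4 + (O - 112*O*d) = -4 + O - 112*O*d)
(C(24, -142) - F) + 31264 = ((-4 - 142 - 112*(-142)*24) - 1*2025) + 31264 = ((-4 - 142 + 381696) - 2025) + 31264 = (381550 - 2025) + 31264 = 379525 + 31264 = 410789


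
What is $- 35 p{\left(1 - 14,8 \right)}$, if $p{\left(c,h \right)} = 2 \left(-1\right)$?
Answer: $70$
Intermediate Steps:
$p{\left(c,h \right)} = -2$
$- 35 p{\left(1 - 14,8 \right)} = \left(-35\right) \left(-2\right) = 70$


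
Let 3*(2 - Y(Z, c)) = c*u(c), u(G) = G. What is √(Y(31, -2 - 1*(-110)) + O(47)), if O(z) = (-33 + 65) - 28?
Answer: I*√3882 ≈ 62.306*I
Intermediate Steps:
O(z) = 4 (O(z) = 32 - 28 = 4)
Y(Z, c) = 2 - c²/3 (Y(Z, c) = 2 - c*c/3 = 2 - c²/3)
√(Y(31, -2 - 1*(-110)) + O(47)) = √((2 - (-2 - 1*(-110))²/3) + 4) = √((2 - (-2 + 110)²/3) + 4) = √((2 - ⅓*108²) + 4) = √((2 - ⅓*11664) + 4) = √((2 - 3888) + 4) = √(-3886 + 4) = √(-3882) = I*√3882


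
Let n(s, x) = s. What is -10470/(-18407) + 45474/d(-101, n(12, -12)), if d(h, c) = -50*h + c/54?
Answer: 364056441/38028862 ≈ 9.5732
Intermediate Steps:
d(h, c) = -50*h + c/54
-10470/(-18407) + 45474/d(-101, n(12, -12)) = -10470/(-18407) + 45474/(-50*(-101) + (1/54)*12) = -10470*(-1/18407) + 45474/(5050 + 2/9) = 10470/18407 + 45474/(45452/9) = 10470/18407 + 45474*(9/45452) = 10470/18407 + 18603/2066 = 364056441/38028862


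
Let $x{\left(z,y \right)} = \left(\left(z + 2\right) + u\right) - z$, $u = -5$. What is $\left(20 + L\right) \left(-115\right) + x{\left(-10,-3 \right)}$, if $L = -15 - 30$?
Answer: $2872$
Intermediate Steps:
$L = -45$ ($L = -15 - 30 = -45$)
$x{\left(z,y \right)} = -3$ ($x{\left(z,y \right)} = \left(\left(z + 2\right) - 5\right) - z = \left(\left(2 + z\right) - 5\right) - z = \left(-3 + z\right) - z = -3$)
$\left(20 + L\right) \left(-115\right) + x{\left(-10,-3 \right)} = \left(20 - 45\right) \left(-115\right) - 3 = \left(-25\right) \left(-115\right) - 3 = 2875 - 3 = 2872$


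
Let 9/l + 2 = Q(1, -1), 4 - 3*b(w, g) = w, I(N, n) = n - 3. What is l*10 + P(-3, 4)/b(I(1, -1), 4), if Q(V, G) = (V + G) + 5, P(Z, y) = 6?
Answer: 129/4 ≈ 32.250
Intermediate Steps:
I(N, n) = -3 + n
b(w, g) = 4/3 - w/3
Q(V, G) = 5 + G + V (Q(V, G) = (G + V) + 5 = 5 + G + V)
l = 3 (l = 9/(-2 + (5 - 1 + 1)) = 9/(-2 + 5) = 9/3 = 9*(1/3) = 3)
l*10 + P(-3, 4)/b(I(1, -1), 4) = 3*10 + 6/(4/3 - (-3 - 1)/3) = 30 + 6/(4/3 - 1/3*(-4)) = 30 + 6/(4/3 + 4/3) = 30 + 6/(8/3) = 30 + 6*(3/8) = 30 + 9/4 = 129/4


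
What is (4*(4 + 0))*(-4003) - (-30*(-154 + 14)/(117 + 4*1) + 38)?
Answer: -7758606/121 ≈ -64121.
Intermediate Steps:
(4*(4 + 0))*(-4003) - (-30*(-154 + 14)/(117 + 4*1) + 38) = (4*4)*(-4003) - (-(-4200)/(117 + 4) + 38) = 16*(-4003) - (-(-4200)/121 + 38) = -64048 - (-(-4200)/121 + 38) = -64048 - (-30*(-140/121) + 38) = -64048 - (4200/121 + 38) = -64048 - 1*8798/121 = -64048 - 8798/121 = -7758606/121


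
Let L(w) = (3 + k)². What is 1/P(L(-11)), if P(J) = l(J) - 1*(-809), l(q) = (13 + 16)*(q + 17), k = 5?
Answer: 1/3158 ≈ 0.00031666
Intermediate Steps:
l(q) = 493 + 29*q (l(q) = 29*(17 + q) = 493 + 29*q)
L(w) = 64 (L(w) = (3 + 5)² = 8² = 64)
P(J) = 1302 + 29*J (P(J) = (493 + 29*J) - 1*(-809) = (493 + 29*J) + 809 = 1302 + 29*J)
1/P(L(-11)) = 1/(1302 + 29*64) = 1/(1302 + 1856) = 1/3158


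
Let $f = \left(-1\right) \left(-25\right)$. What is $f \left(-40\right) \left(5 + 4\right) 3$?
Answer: $-27000$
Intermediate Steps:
$f = 25$
$f \left(-40\right) \left(5 + 4\right) 3 = 25 \left(-40\right) \left(5 + 4\right) 3 = - 1000 \cdot 9 \cdot 3 = \left(-1000\right) 27 = -27000$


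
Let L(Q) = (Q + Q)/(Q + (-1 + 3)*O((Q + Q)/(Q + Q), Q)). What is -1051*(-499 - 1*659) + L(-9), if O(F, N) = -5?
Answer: 23124120/19 ≈ 1.2171e+6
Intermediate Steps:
L(Q) = 2*Q/(-10 + Q) (L(Q) = (Q + Q)/(Q + (-1 + 3)*(-5)) = (2*Q)/(Q + 2*(-5)) = (2*Q)/(Q - 10) = (2*Q)/(-10 + Q) = 2*Q/(-10 + Q))
-1051*(-499 - 1*659) + L(-9) = -1051*(-499 - 1*659) + 2*(-9)/(-10 - 9) = -1051*(-499 - 659) + 2*(-9)/(-19) = -1051*(-1158) + 2*(-9)*(-1/19) = 1217058 + 18/19 = 23124120/19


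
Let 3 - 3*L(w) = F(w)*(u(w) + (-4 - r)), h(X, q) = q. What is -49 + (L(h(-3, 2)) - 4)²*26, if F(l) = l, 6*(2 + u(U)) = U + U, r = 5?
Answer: 27881/81 ≈ 344.21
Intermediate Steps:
u(U) = -2 + U/3 (u(U) = -2 + (U + U)/6 = -2 + (2*U)/6 = -2 + U/3)
L(w) = 1 - w*(-11 + w/3)/3 (L(w) = 1 - w*((-2 + w/3) + (-4 - 1*5))/3 = 1 - w*((-2 + w/3) + (-4 - 5))/3 = 1 - w*((-2 + w/3) - 9)/3 = 1 - w*(-11 + w/3)/3)
-49 + (L(h(-3, 2)) - 4)²*26 = -49 + ((1 - ⅑*2² + (11/3)*2) - 4)²*26 = -49 + ((1 - ⅑*4 + 22/3) - 4)²*26 = -49 + ((1 - 4/9 + 22/3) - 4)²*26 = -49 + (71/9 - 4)²*26 = -49 + (35/9)²*26 = -49 + (1225/81)*26 = -49 + 31850/81 = 27881/81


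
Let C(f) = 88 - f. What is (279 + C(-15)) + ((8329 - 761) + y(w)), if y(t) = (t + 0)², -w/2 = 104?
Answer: 51214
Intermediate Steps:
w = -208 (w = -2*104 = -208)
y(t) = t²
(279 + C(-15)) + ((8329 - 761) + y(w)) = (279 + (88 - 1*(-15))) + ((8329 - 761) + (-208)²) = (279 + (88 + 15)) + (7568 + 43264) = (279 + 103) + 50832 = 382 + 50832 = 51214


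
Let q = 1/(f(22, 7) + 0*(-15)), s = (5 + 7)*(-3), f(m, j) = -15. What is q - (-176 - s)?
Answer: 2099/15 ≈ 139.93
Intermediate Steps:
s = -36 (s = 12*(-3) = -36)
q = -1/15 (q = 1/(-15 + 0*(-15)) = 1/(-15 + 0) = 1/(-15) = -1/15 ≈ -0.066667)
q - (-176 - s) = -1/15 - (-176 - 1*(-36)) = -1/15 - (-176 + 36) = -1/15 - 1*(-140) = -1/15 + 140 = 2099/15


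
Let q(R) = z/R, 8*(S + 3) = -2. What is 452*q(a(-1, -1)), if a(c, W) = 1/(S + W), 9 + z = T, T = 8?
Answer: 1921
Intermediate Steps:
S = -13/4 (S = -3 + (⅛)*(-2) = -3 - ¼ = -13/4 ≈ -3.2500)
z = -1 (z = -9 + 8 = -1)
a(c, W) = 1/(-13/4 + W)
q(R) = -1/R
452*q(a(-1, -1)) = 452*(-1/(4/(-13 + 4*(-1)))) = 452*(-1/(4/(-13 - 4))) = 452*(-1/(4/(-17))) = 452*(-1/(4*(-1/17))) = 452*(-1/(-4/17)) = 452*(-1*(-17/4)) = 452*(17/4) = 1921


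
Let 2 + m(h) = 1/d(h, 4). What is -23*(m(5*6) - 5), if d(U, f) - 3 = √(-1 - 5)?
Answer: 782/5 + 23*I*√6/15 ≈ 156.4 + 3.7559*I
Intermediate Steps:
d(U, f) = 3 + I*√6 (d(U, f) = 3 + √(-1 - 5) = 3 + √(-6) = 3 + I*√6)
m(h) = -2 + 1/(3 + I*√6)
-23*(m(5*6) - 5) = -23*((-2*√6 + 5*I)/(√6 - 3*I) - 5) = -23*(-5 + (-2*√6 + 5*I)/(√6 - 3*I)) = 115 - 23*(-2*√6 + 5*I)/(√6 - 3*I)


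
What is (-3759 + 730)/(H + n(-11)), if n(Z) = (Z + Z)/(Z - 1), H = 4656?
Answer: -18174/27947 ≈ -0.65030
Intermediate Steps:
n(Z) = 2*Z/(-1 + Z) (n(Z) = (2*Z)/(-1 + Z) = 2*Z/(-1 + Z))
(-3759 + 730)/(H + n(-11)) = (-3759 + 730)/(4656 + 2*(-11)/(-1 - 11)) = -3029/(4656 + 2*(-11)/(-12)) = -3029/(4656 + 2*(-11)*(-1/12)) = -3029/(4656 + 11/6) = -3029/27947/6 = -3029*6/27947 = -18174/27947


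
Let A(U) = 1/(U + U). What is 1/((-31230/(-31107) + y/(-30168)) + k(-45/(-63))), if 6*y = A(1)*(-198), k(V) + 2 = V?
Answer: -1459789296/410512099 ≈ -3.5560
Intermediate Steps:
k(V) = -2 + V
A(U) = 1/(2*U)
y = -33/2 (y = (((½)/1)*(-198))/6 = (((½)*1)*(-198))/6 = ((½)*(-198))/6 = (⅙)*(-99) = -33/2 ≈ -16.500)
1/((-31230/(-31107) + y/(-30168)) + k(-45/(-63))) = 1/((-31230/(-31107) - 33/2/(-30168)) + (-2 - 45/(-63))) = 1/((-31230*(-1/31107) - 33/2*(-1/30168)) + (-2 - 45*(-1/63))) = 1/((10410/10369 + 11/20112) + (-2 + 5/7)) = 1/(209479979/208541328 - 9/7) = 1/(-410512099/1459789296) = -1459789296/410512099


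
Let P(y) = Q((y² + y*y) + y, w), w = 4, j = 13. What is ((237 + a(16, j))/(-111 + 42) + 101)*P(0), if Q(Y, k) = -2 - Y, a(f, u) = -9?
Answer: -4494/23 ≈ -195.39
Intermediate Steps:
P(y) = -2 - y - 2*y² (P(y) = -2 - ((y² + y*y) + y) = -2 - ((y² + y²) + y) = -2 - (2*y² + y) = -2 - (y + 2*y²) = -2 + (-y - 2*y²) = -2 - y - 2*y²)
((237 + a(16, j))/(-111 + 42) + 101)*P(0) = ((237 - 9)/(-111 + 42) + 101)*(-2 - 1*0*(1 + 2*0)) = (228/(-69) + 101)*(-2 - 1*0*(1 + 0)) = (228*(-1/69) + 101)*(-2 - 1*0*1) = (-76/23 + 101)*(-2 + 0) = (2247/23)*(-2) = -4494/23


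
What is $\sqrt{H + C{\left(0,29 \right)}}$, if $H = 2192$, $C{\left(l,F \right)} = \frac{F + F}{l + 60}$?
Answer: $\frac{\sqrt{1973670}}{30} \approx 46.829$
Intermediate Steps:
$C{\left(l,F \right)} = \frac{2 F}{60 + l}$
$\sqrt{H + C{\left(0,29 \right)}} = \sqrt{2192 + 2 \cdot 29 \frac{1}{60 + 0}} = \sqrt{2192 + 2 \cdot 29 \cdot \frac{1}{60}} = \sqrt{2192 + \frac{29}{30}} = \sqrt{\frac{65789}{30}} = \frac{\sqrt{1973670}}{30}$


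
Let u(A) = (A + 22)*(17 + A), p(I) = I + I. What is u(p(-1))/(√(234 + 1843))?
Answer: 300*√2077/2077 ≈ 6.5827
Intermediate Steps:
p(I) = 2*I
u(A) = (17 + A)*(22 + A) (u(A) = (22 + A)*(17 + A) = (17 + A)*(22 + A))
u(p(-1))/(√(234 + 1843)) = (374 + (2*(-1))² + 39*(2*(-1)))/(√(234 + 1843)) = (374 + (-2)² + 39*(-2))/(√2077) = (374 + 4 - 78)*(√2077/2077) = 300*(√2077/2077) = 300*√2077/2077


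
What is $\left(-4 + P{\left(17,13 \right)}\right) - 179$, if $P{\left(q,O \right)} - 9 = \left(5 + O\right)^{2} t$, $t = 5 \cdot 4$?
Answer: $6306$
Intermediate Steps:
$t = 20$
$P{\left(q,O \right)} = 9 + 20 \left(5 + O\right)^{2}$ ($P{\left(q,O \right)} = 9 + \left(5 + O\right)^{2} \cdot 20 = 9 + 20 \left(5 + O\right)^{2}$)
$\left(-4 + P{\left(17,13 \right)}\right) - 179 = \left(-4 + \left(9 + 20 \left(5 + 13\right)^{2}\right)\right) - 179 = \left(-4 + \left(9 + 20 \cdot 18^{2}\right)\right) - 179 = \left(-4 + \left(9 + 20 \cdot 324\right)\right) - 179 = \left(-4 + \left(9 + 6480\right)\right) - 179 = \left(-4 + 6489\right) - 179 = 6485 - 179 = 6306$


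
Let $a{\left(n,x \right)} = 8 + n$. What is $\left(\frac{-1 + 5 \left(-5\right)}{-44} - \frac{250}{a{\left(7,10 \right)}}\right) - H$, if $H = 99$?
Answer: $- \frac{7595}{66} \approx -115.08$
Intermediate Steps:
$\left(\frac{-1 + 5 \left(-5\right)}{-44} - \frac{250}{a{\left(7,10 \right)}}\right) - H = \left(\frac{-1 + 5 \left(-5\right)}{-44} - \frac{250}{8 + 7}\right) - 99 = \left(\left(-1 - 25\right) \left(- \frac{1}{44}\right) - \frac{250}{15}\right) - 99 = \left(\left(-26\right) \left(- \frac{1}{44}\right) - \frac{50}{3}\right) - 99 = \left(\frac{13}{22} - \frac{50}{3}\right) - 99 = - \frac{1061}{66} - 99 = - \frac{7595}{66}$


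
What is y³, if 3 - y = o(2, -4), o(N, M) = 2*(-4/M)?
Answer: 1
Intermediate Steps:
o(N, M) = -8/M
y = 1 (y = 3 - (-8)/(-4) = 3 - (-8)*(-1)/4 = 3 - 1*2 = 3 - 2 = 1)
y³ = 1³ = 1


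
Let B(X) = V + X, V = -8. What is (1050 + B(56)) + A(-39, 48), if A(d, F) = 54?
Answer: 1152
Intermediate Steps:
B(X) = -8 + X
(1050 + B(56)) + A(-39, 48) = (1050 + (-8 + 56)) + 54 = (1050 + 48) + 54 = 1098 + 54 = 1152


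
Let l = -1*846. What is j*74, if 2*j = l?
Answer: -31302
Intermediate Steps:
l = -846
j = -423 (j = (1/2)*(-846) = -423)
j*74 = -423*74 = -31302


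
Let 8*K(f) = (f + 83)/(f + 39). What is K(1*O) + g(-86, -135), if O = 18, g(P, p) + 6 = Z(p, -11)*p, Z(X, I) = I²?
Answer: -7451395/456 ≈ -16341.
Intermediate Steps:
g(P, p) = -6 + 121*p (g(P, p) = -6 + (-11)²*p = -6 + 121*p)
K(f) = (83 + f)/(8*(39 + f)) (K(f) = ((f + 83)/(f + 39))/8 = ((83 + f)/(39 + f))/8 = (83 + f)/(8*(39 + f)))
K(1*O) + g(-86, -135) = (83 + 1*18)/(8*(39 + 1*18)) + (-6 + 121*(-135)) = (83 + 18)/(8*(39 + 18)) + (-6 - 16335) = (⅛)*101/57 - 16341 = (⅛)*(1/57)*101 - 16341 = 101/456 - 16341 = -7451395/456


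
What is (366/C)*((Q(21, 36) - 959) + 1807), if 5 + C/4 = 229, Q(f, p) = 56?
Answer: 20679/56 ≈ 369.27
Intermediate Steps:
C = 896 (C = -20 + 4*229 = -20 + 916 = 896)
(366/C)*((Q(21, 36) - 959) + 1807) = (366/896)*((56 - 959) + 1807) = (366*(1/896))*(-903 + 1807) = (183/448)*904 = 20679/56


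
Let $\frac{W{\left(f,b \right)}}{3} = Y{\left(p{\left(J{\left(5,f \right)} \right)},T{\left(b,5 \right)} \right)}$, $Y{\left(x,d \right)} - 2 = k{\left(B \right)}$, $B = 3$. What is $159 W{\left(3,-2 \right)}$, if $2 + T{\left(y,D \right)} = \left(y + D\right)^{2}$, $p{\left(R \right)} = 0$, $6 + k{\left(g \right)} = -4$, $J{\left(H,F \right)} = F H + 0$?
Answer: $-3816$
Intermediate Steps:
$J{\left(H,F \right)} = F H$
$k{\left(g \right)} = -10$ ($k{\left(g \right)} = -6 - 4 = -10$)
$T{\left(y,D \right)} = -2 + \left(D + y\right)^{2}$ ($T{\left(y,D \right)} = -2 + \left(y + D\right)^{2} = -2 + \left(D + y\right)^{2}$)
$Y{\left(x,d \right)} = -8$ ($Y{\left(x,d \right)} = 2 - 10 = -8$)
$W{\left(f,b \right)} = -24$ ($W{\left(f,b \right)} = 3 \left(-8\right) = -24$)
$159 W{\left(3,-2 \right)} = 159 \left(-24\right) = -3816$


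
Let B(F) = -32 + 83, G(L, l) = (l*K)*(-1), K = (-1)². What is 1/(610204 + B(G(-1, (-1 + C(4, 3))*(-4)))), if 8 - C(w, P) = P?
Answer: 1/610255 ≈ 1.6387e-6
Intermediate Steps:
C(w, P) = 8 - P
K = 1
G(L, l) = -l (G(L, l) = (l*1)*(-1) = l*(-1) = -l)
B(F) = 51
1/(610204 + B(G(-1, (-1 + C(4, 3))*(-4)))) = 1/(610204 + 51) = 1/610255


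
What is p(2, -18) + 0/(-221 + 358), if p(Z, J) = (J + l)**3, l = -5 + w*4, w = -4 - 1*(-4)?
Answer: -12167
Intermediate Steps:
w = 0 (w = -4 + 4 = 0)
l = -5 (l = -5 + 0*4 = -5 + 0 = -5)
p(Z, J) = (-5 + J)**3 (p(Z, J) = (J - 5)**3 = (-5 + J)**3)
p(2, -18) + 0/(-221 + 358) = (-5 - 18)**3 + 0/(-221 + 358) = (-23)**3 + 0/137 = -12167 + 0*(1/137) = -12167 + 0 = -12167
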